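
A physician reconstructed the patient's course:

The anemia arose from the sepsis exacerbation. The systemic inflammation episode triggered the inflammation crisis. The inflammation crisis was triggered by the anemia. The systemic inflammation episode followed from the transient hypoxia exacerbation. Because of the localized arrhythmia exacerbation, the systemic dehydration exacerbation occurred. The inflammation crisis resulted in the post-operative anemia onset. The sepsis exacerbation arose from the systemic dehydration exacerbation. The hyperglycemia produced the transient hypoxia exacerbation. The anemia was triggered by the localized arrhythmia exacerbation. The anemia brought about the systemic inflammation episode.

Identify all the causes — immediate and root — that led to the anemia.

Immediate causes of the anemia: the localized arrhythmia exacerbation, the sepsis exacerbation.
Further upstream: the systemic dehydration exacerbation.

the localized arrhythmia exacerbation, the sepsis exacerbation, the systemic dehydration exacerbation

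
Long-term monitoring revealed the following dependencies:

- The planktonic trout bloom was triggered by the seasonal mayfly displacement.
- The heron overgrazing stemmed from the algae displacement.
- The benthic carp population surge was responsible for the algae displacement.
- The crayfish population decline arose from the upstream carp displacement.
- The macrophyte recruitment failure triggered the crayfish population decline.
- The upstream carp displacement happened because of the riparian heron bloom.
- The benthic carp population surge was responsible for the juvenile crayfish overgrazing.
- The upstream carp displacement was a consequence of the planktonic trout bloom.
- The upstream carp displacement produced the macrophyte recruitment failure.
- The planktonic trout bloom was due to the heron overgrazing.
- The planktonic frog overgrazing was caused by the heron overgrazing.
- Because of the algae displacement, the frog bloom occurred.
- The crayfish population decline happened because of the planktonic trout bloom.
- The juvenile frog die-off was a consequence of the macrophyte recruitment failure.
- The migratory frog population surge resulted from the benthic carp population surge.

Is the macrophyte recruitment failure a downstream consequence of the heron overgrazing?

Yes

There is a causal chain: the heron overgrazing → the planktonic trout bloom → the upstream carp displacement → the macrophyte recruitment failure.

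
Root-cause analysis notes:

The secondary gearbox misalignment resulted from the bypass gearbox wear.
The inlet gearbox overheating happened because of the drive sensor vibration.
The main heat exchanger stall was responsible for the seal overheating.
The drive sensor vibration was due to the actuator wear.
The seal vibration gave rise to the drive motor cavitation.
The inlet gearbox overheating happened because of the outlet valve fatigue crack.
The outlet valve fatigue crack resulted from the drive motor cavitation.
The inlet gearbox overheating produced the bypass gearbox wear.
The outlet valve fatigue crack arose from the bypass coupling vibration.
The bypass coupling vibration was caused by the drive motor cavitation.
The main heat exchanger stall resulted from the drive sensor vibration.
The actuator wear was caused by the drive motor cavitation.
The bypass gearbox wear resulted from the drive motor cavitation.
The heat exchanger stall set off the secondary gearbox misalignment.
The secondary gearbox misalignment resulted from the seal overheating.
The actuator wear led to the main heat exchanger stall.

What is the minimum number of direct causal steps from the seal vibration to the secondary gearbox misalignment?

3

Shortest chain: the seal vibration → the drive motor cavitation → the bypass gearbox wear → the secondary gearbox misalignment.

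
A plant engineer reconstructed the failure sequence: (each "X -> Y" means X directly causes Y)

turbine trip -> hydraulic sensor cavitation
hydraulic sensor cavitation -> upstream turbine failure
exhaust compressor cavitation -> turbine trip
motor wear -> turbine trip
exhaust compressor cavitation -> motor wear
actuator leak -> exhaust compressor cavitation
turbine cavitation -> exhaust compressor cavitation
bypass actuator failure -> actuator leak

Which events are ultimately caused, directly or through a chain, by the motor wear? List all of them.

the hydraulic sensor cavitation, the turbine trip, the upstream turbine failure

Direct effects: the turbine trip.
2 steps out: the hydraulic sensor cavitation.
3 steps out: the upstream turbine failure.
Not reachable from it: the bypass actuator failure, the actuator leak, the exhaust compressor cavitation, the turbine cavitation.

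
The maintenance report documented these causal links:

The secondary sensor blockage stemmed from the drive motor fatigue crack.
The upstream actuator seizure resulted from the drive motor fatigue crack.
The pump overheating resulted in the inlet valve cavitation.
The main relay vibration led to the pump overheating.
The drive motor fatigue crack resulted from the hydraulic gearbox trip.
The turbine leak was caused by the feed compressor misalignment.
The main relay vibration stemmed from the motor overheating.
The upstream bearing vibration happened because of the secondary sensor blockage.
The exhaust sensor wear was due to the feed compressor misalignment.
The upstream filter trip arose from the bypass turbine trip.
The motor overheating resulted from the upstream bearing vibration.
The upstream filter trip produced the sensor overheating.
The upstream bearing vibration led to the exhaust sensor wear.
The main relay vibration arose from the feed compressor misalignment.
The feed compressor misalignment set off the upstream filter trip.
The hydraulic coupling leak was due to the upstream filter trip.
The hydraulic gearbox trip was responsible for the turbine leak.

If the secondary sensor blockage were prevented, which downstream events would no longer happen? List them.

the motor overheating, the upstream bearing vibration

Downstream of the secondary sensor blockage: the upstream bearing vibration, the exhaust sensor wear, the motor overheating, the main relay vibration, the pump overheating, the inlet valve cavitation.
Of those, still caused via another path: the exhaust sensor wear, the main relay vibration, the pump overheating, the inlet valve cavitation.
The remainder have no surviving cause.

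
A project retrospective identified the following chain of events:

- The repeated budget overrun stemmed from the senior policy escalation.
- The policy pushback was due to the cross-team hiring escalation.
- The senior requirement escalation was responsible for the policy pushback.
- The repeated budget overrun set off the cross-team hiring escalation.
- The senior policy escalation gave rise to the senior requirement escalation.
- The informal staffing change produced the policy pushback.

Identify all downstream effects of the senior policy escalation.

Direct effects: the senior requirement escalation, the repeated budget overrun.
2 steps out: the cross-team hiring escalation, the policy pushback.
Not reachable from it: the informal staffing change.

the cross-team hiring escalation, the policy pushback, the repeated budget overrun, the senior requirement escalation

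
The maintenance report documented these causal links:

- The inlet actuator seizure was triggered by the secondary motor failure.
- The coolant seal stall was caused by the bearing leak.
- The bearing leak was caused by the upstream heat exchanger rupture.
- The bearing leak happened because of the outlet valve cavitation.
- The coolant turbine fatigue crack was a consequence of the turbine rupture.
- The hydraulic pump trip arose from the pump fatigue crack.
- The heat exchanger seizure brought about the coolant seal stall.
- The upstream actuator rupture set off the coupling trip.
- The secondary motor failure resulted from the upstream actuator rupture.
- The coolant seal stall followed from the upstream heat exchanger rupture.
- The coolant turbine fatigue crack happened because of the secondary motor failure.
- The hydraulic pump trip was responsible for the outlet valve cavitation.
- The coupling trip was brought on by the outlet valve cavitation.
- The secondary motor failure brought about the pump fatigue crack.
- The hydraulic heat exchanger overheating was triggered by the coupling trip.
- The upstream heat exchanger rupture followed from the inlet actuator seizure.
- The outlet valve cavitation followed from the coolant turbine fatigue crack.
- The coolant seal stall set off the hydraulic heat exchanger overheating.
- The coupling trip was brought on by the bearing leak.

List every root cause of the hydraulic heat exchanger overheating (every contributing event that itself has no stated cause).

Tracing upstream from the hydraulic heat exchanger overheating: the hydraulic heat exchanger overheating ← the coupling trip ← the upstream actuator rupture.
A separate upstream branch: the hydraulic heat exchanger overheating ← the coolant seal stall ← the heat exchanger seizure.
A separate upstream branch: the hydraulic heat exchanger overheating ← the coupling trip ← the outlet valve cavitation ← the coolant turbine fatigue crack ← the turbine rupture.
Each of those chain origins has no stated cause.

the heat exchanger seizure, the turbine rupture, the upstream actuator rupture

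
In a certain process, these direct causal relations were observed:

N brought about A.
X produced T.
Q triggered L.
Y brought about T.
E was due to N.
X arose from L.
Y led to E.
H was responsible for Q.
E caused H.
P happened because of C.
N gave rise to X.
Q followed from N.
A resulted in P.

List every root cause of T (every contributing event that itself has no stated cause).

N, Y

Tracing upstream from T: T ← X ← N.
A separate upstream branch: T ← Y.
Each of those chain origins has no stated cause.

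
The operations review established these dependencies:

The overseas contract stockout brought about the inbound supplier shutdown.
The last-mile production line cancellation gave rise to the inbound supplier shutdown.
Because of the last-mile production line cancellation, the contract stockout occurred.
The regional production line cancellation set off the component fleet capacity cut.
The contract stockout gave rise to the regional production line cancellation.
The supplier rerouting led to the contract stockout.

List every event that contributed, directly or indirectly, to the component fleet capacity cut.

Immediate cause of the component fleet capacity cut: the regional production line cancellation.
Further upstream: the supplier rerouting, the last-mile production line cancellation, the contract stockout.

the contract stockout, the last-mile production line cancellation, the regional production line cancellation, the supplier rerouting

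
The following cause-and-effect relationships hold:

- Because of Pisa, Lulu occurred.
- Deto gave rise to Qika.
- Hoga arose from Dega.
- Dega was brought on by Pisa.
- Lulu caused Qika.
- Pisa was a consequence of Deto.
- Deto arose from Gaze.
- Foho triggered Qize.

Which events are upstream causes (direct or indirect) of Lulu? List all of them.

Immediate cause of Lulu: Pisa.
Further upstream: Gaze, Deto.

Deto, Gaze, Pisa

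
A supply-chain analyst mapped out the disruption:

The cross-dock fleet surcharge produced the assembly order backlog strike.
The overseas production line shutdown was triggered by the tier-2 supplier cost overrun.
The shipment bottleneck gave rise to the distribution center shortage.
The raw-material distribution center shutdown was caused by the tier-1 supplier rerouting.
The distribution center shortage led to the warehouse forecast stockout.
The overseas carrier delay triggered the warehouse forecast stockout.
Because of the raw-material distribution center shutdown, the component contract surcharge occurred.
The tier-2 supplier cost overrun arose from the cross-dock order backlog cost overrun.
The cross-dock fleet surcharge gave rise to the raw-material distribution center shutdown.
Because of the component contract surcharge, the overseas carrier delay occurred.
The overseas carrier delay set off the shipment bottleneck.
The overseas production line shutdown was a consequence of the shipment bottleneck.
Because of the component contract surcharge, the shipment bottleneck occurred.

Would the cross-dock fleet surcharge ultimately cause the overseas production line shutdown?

There is a causal chain: the cross-dock fleet surcharge → the raw-material distribution center shutdown → the component contract surcharge → the shipment bottleneck → the overseas production line shutdown.

Yes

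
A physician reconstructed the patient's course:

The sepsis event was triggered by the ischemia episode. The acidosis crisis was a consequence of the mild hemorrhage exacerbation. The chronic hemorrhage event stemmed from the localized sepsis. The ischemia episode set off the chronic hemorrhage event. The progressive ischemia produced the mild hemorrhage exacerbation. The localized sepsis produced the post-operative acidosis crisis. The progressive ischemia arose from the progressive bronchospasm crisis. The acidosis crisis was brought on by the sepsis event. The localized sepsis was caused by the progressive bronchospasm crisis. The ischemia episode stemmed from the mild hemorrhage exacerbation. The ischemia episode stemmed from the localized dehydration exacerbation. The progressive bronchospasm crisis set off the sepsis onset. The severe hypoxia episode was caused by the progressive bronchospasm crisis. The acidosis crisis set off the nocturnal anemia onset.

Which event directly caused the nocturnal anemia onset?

Upstream contributors include the progressive bronchospasm crisis, the progressive ischemia, the localized dehydration exacerbation, the mild hemorrhage exacerbation, the ischemia episode, the sepsis event, but only the acidosis crisis feeds directly into the nocturnal anemia onset.

the acidosis crisis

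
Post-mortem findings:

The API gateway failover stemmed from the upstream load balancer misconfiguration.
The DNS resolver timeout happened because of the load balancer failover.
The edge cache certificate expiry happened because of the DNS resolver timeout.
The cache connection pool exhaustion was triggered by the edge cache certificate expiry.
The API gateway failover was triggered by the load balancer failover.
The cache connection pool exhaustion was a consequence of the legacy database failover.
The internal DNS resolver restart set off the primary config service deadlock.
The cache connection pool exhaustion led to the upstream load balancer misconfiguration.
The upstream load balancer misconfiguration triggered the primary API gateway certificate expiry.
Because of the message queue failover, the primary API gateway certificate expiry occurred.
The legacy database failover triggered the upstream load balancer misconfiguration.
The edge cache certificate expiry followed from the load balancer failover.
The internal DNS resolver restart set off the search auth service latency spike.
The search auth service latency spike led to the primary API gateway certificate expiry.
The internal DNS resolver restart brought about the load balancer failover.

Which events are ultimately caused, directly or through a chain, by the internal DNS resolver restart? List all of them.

the API gateway failover, the DNS resolver timeout, the cache connection pool exhaustion, the edge cache certificate expiry, the load balancer failover, the primary API gateway certificate expiry, the primary config service deadlock, the search auth service latency spike, the upstream load balancer misconfiguration

Direct effects: the load balancer failover, the primary config service deadlock, the search auth service latency spike.
2 steps out: the DNS resolver timeout, the edge cache certificate expiry, the API gateway failover, the primary API gateway certificate expiry.
3 steps out: the cache connection pool exhaustion.
4 steps out: the upstream load balancer misconfiguration.
Not reachable from it: the legacy database failover, the message queue failover.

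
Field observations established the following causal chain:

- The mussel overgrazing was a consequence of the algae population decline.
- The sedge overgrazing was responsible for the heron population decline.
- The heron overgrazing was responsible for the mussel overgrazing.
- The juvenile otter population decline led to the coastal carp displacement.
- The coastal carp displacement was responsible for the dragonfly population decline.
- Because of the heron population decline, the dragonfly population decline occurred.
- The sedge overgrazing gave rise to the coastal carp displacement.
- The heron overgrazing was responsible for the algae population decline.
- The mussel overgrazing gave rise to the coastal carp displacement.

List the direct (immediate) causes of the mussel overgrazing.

the algae population decline, the heron overgrazing → the mussel overgrazing with nothing further upstream stated.

the algae population decline, the heron overgrazing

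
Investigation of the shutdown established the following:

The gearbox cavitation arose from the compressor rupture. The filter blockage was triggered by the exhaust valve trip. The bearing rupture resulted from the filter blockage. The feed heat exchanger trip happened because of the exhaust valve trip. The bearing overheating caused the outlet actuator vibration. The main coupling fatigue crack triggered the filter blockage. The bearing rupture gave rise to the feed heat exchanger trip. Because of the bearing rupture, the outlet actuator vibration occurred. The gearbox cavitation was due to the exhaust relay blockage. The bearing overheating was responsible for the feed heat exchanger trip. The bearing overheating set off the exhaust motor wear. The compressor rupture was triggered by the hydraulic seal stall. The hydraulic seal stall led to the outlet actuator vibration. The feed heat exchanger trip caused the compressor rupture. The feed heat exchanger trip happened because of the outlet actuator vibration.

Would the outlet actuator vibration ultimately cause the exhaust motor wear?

The outlet actuator vibration leads to the feed heat exchanger trip, the compressor rupture, the gearbox cavitation; the exhaust motor wear is not among them.

No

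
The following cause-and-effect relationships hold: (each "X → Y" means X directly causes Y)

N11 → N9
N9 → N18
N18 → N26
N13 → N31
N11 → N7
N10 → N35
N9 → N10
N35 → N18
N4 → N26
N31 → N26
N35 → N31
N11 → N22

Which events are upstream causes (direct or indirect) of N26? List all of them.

N10, N11, N13, N18, N31, N35, N4, N9

Immediate causes of N26: N4, N18, N31.
Further upstream: N11, N9, N10, N35, N13.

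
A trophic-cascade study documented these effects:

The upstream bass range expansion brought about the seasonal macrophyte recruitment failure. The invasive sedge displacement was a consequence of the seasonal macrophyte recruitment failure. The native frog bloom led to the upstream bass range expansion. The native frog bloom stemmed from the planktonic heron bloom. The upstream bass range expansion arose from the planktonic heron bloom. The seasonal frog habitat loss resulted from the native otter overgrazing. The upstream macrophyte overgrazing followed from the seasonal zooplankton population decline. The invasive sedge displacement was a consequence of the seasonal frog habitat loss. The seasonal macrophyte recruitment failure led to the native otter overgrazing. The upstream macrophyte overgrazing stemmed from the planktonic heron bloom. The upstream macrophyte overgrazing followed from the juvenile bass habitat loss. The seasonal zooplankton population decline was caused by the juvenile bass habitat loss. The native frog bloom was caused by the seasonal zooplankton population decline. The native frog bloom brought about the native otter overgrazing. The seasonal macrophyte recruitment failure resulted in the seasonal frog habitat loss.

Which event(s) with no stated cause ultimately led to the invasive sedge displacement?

the juvenile bass habitat loss, the planktonic heron bloom

Tracing upstream from the invasive sedge displacement: the invasive sedge displacement ← the seasonal macrophyte recruitment failure ← the upstream bass range expansion ← the planktonic heron bloom.
A separate upstream branch: the invasive sedge displacement ← the seasonal macrophyte recruitment failure ← the upstream bass range expansion ← the native frog bloom ← the seasonal zooplankton population decline ← the juvenile bass habitat loss.
Each of those chain origins has no stated cause.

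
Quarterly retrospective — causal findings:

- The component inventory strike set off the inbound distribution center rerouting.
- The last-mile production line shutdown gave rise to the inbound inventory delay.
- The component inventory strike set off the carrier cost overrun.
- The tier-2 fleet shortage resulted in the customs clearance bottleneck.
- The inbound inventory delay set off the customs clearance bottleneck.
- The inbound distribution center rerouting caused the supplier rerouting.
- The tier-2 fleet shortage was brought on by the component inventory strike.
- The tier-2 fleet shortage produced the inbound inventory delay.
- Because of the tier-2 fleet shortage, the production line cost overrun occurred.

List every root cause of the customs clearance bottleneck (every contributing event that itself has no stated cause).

Tracing upstream from the customs clearance bottleneck: the customs clearance bottleneck ← the tier-2 fleet shortage ← the component inventory strike.
A separate upstream branch: the customs clearance bottleneck ← the inbound inventory delay ← the last-mile production line shutdown.
Each of those chain origins has no stated cause.

the component inventory strike, the last-mile production line shutdown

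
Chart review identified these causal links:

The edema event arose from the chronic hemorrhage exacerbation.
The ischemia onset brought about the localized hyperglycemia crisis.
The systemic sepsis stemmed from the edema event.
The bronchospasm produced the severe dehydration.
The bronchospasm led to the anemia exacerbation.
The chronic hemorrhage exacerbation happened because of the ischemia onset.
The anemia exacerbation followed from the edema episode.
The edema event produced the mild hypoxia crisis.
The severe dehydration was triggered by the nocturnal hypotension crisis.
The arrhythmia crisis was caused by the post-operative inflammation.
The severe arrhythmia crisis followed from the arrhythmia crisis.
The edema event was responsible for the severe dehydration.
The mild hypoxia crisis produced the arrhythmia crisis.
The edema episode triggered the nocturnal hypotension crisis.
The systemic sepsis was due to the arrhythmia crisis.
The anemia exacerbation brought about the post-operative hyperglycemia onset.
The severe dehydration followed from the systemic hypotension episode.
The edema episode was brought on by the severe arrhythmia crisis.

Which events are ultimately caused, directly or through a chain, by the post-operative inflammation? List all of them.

Direct effects: the arrhythmia crisis.
2 steps out: the severe arrhythmia crisis, the systemic sepsis.
3 steps out: the edema episode.
4 steps out: the anemia exacerbation, the nocturnal hypotension crisis.
5 steps out: the post-operative hyperglycemia onset, the severe dehydration.
Not reachable from it: the ischemia onset, the chronic hemorrhage exacerbation, the localized hyperglycemia crisis, the edema event, the systemic hypotension episode, the mild hypoxia crisis, the bronchospasm.

the anemia exacerbation, the arrhythmia crisis, the edema episode, the nocturnal hypotension crisis, the post-operative hyperglycemia onset, the severe arrhythmia crisis, the severe dehydration, the systemic sepsis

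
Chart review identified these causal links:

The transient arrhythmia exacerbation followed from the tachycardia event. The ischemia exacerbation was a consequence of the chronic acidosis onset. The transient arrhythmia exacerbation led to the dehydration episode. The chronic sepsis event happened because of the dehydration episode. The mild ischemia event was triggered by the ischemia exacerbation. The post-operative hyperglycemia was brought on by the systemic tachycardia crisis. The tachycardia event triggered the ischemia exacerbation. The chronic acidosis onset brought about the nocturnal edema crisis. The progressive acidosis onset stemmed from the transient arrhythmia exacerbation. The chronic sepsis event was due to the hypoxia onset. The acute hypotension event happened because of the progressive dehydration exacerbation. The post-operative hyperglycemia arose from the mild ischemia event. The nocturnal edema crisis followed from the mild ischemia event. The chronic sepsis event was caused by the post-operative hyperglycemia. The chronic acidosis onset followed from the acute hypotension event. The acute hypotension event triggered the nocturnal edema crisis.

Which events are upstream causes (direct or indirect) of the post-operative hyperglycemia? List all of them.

the acute hypotension event, the chronic acidosis onset, the ischemia exacerbation, the mild ischemia event, the progressive dehydration exacerbation, the systemic tachycardia crisis, the tachycardia event

Immediate causes of the post-operative hyperglycemia: the systemic tachycardia crisis, the mild ischemia event.
Further upstream: the progressive dehydration exacerbation, the tachycardia event, the acute hypotension event, the chronic acidosis onset, the ischemia exacerbation.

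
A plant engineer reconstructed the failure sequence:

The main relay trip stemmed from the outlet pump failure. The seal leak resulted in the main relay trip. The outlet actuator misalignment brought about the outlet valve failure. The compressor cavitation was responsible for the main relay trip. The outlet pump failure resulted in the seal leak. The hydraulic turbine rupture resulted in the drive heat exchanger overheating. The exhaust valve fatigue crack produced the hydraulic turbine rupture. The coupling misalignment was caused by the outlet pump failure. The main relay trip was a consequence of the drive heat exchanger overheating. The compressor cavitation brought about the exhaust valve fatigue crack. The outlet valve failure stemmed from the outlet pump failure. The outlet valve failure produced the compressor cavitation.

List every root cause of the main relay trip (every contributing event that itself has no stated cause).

the outlet actuator misalignment, the outlet pump failure

Tracing upstream from the main relay trip: the main relay trip ← the compressor cavitation ← the outlet valve failure ← the outlet actuator misalignment.
A separate upstream branch: the main relay trip ← the outlet pump failure.
Each of those chain origins has no stated cause.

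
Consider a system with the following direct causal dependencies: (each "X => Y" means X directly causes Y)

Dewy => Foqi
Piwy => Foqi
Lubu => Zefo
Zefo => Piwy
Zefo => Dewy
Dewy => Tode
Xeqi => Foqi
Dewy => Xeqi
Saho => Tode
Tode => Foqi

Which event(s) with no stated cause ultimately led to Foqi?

Tracing upstream from Foqi: Foqi ← Piwy ← Zefo ← Lubu.
A separate upstream branch: Foqi ← Tode ← Saho.
Each of those chain origins has no stated cause.

Lubu, Saho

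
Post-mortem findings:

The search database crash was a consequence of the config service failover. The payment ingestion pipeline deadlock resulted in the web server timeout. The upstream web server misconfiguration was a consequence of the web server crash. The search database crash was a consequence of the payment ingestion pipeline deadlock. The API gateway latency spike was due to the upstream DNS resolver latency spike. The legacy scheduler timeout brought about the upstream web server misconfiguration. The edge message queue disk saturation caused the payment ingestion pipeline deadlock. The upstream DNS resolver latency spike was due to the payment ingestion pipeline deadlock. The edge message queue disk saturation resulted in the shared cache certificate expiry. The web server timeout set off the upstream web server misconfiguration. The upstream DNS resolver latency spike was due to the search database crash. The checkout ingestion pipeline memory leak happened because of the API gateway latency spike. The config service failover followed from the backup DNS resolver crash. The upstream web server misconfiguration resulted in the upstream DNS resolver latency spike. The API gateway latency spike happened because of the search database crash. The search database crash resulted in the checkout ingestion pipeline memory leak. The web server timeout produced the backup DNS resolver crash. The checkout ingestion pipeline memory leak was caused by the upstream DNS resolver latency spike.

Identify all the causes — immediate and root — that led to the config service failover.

Immediate cause of the config service failover: the backup DNS resolver crash.
Further upstream: the edge message queue disk saturation, the payment ingestion pipeline deadlock, the web server timeout.

the backup DNS resolver crash, the edge message queue disk saturation, the payment ingestion pipeline deadlock, the web server timeout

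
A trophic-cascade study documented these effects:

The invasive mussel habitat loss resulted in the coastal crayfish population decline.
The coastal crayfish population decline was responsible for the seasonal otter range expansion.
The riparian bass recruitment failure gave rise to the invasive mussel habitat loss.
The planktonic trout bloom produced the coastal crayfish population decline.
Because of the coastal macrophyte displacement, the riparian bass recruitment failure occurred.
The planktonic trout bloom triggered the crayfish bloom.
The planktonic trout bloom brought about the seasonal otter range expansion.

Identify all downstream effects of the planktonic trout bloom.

the coastal crayfish population decline, the crayfish bloom, the seasonal otter range expansion

Direct effects: the crayfish bloom, the coastal crayfish population decline, the seasonal otter range expansion.
Not reachable from it: the coastal macrophyte displacement, the riparian bass recruitment failure, the invasive mussel habitat loss.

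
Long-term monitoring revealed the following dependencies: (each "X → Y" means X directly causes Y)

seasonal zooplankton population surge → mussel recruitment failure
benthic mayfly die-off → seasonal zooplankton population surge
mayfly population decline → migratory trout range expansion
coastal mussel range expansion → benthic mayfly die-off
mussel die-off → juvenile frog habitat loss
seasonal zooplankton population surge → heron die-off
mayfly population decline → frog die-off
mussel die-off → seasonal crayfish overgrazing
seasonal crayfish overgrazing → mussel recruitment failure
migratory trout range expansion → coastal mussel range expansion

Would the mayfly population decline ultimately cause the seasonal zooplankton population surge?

Yes

There is a causal chain: the mayfly population decline → the migratory trout range expansion → the coastal mussel range expansion → the benthic mayfly die-off → the seasonal zooplankton population surge.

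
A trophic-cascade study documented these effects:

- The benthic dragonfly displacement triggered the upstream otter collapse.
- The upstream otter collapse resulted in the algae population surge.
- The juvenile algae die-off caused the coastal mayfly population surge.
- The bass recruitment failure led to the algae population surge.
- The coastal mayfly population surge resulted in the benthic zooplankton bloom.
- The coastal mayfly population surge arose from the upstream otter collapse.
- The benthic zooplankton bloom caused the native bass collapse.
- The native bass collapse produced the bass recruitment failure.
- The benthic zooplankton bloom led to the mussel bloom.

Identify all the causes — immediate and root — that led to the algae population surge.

Immediate causes of the algae population surge: the upstream otter collapse, the bass recruitment failure.
Further upstream: the benthic dragonfly displacement, the coastal mayfly population surge, the benthic zooplankton bloom, the native bass collapse, the juvenile algae die-off.

the bass recruitment failure, the benthic dragonfly displacement, the benthic zooplankton bloom, the coastal mayfly population surge, the juvenile algae die-off, the native bass collapse, the upstream otter collapse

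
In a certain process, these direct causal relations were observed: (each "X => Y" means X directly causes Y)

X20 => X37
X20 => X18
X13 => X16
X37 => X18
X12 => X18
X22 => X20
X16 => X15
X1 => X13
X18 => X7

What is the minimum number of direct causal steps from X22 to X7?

3

Shortest chain: X22 → X20 → X18 → X7.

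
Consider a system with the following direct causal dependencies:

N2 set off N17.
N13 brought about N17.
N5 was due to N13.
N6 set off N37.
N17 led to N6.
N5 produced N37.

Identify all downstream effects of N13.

Direct effects: N5, N17.
2 steps out: N6, N37.
Not reachable from it: N2.

N17, N37, N5, N6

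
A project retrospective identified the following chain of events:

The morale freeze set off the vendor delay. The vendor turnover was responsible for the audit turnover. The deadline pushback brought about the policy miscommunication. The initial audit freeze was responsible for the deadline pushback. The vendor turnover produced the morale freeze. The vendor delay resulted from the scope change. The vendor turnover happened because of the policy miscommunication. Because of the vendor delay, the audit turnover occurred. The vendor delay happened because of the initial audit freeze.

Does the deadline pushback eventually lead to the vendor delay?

Yes

There is a causal chain: the deadline pushback → the policy miscommunication → the vendor turnover → the morale freeze → the vendor delay.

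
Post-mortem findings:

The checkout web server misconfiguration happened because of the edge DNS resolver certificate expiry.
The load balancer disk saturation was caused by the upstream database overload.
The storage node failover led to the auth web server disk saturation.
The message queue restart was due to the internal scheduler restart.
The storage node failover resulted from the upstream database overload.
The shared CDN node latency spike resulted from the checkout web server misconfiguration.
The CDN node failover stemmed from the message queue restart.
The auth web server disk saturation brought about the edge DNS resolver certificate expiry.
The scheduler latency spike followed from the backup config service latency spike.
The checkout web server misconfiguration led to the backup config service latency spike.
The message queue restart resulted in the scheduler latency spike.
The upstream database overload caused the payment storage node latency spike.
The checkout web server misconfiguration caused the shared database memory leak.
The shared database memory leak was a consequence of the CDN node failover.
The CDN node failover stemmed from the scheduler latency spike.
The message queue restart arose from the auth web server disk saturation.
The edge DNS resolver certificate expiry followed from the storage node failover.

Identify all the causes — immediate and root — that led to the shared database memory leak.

Immediate causes of the shared database memory leak: the checkout web server misconfiguration, the CDN node failover.
Further upstream: the upstream database overload, the storage node failover, the auth web server disk saturation, the edge DNS resolver certificate expiry, the message queue restart, the backup config service latency spike, the scheduler latency spike, the internal scheduler restart.

the CDN node failover, the auth web server disk saturation, the backup config service latency spike, the checkout web server misconfiguration, the edge DNS resolver certificate expiry, the internal scheduler restart, the message queue restart, the scheduler latency spike, the storage node failover, the upstream database overload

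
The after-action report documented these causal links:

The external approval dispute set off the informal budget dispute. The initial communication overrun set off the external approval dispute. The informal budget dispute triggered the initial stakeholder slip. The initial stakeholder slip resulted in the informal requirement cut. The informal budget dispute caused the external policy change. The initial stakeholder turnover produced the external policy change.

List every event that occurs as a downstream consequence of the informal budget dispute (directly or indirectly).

the external policy change, the informal requirement cut, the initial stakeholder slip

Direct effects: the initial stakeholder slip, the external policy change.
2 steps out: the informal requirement cut.
Not reachable from it: the initial communication overrun, the external approval dispute, the initial stakeholder turnover.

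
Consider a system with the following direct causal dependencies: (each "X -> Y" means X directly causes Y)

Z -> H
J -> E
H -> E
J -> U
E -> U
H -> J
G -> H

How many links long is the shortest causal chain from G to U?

Shortest chain: G → H → J → U.

3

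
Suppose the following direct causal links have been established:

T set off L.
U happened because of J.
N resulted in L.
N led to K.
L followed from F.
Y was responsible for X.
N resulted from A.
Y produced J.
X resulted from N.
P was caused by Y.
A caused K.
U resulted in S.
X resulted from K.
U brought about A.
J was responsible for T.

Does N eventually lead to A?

N leads to K, L, X; A is not among them.

No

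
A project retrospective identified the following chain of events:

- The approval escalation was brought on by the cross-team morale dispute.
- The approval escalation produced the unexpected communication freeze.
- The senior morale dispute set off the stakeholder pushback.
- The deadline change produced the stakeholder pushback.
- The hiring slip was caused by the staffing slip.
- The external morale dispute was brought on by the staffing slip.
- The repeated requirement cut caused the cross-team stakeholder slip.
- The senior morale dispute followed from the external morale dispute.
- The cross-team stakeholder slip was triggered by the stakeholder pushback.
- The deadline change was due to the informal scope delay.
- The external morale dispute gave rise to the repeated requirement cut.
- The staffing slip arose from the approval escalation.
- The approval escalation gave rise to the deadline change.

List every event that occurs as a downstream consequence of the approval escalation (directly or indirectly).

the cross-team stakeholder slip, the deadline change, the external morale dispute, the hiring slip, the repeated requirement cut, the senior morale dispute, the staffing slip, the stakeholder pushback, the unexpected communication freeze

Direct effects: the unexpected communication freeze, the staffing slip, the deadline change.
2 steps out: the hiring slip, the external morale dispute, the stakeholder pushback.
3 steps out: the senior morale dispute, the repeated requirement cut, the cross-team stakeholder slip.
Not reachable from it: the cross-team morale dispute, the informal scope delay.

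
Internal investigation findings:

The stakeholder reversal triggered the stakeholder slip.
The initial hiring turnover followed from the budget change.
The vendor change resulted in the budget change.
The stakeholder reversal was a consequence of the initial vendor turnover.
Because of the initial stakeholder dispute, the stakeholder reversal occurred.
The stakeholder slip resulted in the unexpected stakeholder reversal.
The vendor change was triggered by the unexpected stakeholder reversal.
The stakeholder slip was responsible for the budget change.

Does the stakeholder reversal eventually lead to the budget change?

There is a causal chain: the stakeholder reversal → the stakeholder slip → the budget change.

Yes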